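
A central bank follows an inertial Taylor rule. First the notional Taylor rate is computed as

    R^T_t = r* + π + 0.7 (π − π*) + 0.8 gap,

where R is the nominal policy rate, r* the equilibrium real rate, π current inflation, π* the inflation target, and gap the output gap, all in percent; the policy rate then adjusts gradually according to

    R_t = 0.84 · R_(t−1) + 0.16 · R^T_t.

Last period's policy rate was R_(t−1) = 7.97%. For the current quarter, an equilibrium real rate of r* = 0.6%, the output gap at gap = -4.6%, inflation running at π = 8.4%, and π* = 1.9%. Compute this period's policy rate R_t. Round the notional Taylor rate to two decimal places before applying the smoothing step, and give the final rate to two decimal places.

R^T_t = 0.6 + 8.4 + 0.7 × (8.4 − 1.9) + 0.8 × (-4.6)
   = 0.6 + 8.4 + 4.55 − 3.68 = 9.87
R_t = 0.84 × 7.97 + 0.16 × 9.87 = 6.6948 + 1.5792 = 8.27

8.27%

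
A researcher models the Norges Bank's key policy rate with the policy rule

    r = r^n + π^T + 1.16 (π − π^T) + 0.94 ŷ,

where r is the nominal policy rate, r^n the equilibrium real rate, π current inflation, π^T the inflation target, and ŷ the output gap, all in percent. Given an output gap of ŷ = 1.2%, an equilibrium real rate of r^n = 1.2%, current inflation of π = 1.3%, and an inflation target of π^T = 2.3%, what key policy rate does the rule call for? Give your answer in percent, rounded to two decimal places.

r = 1.2 + 2.3 + 1.16 × (1.3 − 2.3) + 0.94 × 1.2
   = 1.2 + 2.3 − 1.16 + 1.128 = 3.47

3.47%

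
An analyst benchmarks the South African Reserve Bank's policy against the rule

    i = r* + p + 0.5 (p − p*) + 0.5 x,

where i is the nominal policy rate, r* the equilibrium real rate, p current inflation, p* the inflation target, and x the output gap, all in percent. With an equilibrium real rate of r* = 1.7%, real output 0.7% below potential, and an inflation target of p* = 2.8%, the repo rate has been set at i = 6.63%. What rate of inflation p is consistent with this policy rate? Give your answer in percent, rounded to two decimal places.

Output 0.7% below potential → x = -0.7.
Collecting p: i = r* + (1 + 0.5) p − 0.5 p* + 0.5 x
1.5 p = 6.63 − 1.7 + 0.5 × 2.8 − 0.5 × (-0.7) = 6.68
p = 6.68 / 1.5 = 4.45

4.45%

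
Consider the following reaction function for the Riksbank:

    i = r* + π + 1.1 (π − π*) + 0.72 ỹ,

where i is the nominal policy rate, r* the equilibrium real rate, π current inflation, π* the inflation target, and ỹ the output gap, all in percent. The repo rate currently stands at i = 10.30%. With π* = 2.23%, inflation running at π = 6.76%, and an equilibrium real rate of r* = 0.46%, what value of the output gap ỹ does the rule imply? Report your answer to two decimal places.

-2.64%

0.72 ỹ = 10.30 − 0.46 − 6.76 − 1.1 × (6.76 − 2.23) = -1.903
ỹ = -1.903 / 0.72 = -2.64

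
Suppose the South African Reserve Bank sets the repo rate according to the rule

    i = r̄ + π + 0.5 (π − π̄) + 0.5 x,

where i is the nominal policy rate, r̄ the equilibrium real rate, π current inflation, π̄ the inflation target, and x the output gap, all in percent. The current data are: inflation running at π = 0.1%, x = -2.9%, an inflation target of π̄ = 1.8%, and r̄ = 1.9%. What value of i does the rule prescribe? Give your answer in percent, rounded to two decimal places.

i = 1.9 + 0.1 + 0.5 × (0.1 − 1.8) + 0.5 × (-2.9)
   = 1.9 + 0.1 − 0.85 − 1.45 = -0.30

-0.30%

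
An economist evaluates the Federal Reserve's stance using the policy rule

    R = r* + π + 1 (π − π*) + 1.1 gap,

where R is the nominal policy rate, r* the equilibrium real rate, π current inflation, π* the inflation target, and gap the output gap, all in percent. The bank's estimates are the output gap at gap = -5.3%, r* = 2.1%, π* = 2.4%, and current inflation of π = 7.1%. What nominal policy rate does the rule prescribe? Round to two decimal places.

R = 2.1 + 7.1 + 1 × (7.1 − 2.4) + 1.1 × (-5.3)
   = 2.1 + 7.1 + 4.7 − 5.83 = 8.07

8.07%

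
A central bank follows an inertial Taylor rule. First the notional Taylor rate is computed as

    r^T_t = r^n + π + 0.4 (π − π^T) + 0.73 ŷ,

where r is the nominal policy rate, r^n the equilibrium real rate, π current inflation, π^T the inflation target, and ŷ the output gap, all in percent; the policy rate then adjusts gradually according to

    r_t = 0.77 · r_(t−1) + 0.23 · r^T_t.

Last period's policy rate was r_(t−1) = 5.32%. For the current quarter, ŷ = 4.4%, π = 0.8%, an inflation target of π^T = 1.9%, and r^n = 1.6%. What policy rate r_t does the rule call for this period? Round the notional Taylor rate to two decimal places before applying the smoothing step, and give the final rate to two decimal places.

5.29%

r^T_t = 1.6 + 0.8 + 0.4 × (0.8 − 1.9) + 0.73 × 4.4
   = 1.6 + 0.8 − 0.44 + 3.212 = 5.17
r_t = 0.77 × 5.32 + 0.23 × 5.17 = 4.0964 + 1.1891 = 5.29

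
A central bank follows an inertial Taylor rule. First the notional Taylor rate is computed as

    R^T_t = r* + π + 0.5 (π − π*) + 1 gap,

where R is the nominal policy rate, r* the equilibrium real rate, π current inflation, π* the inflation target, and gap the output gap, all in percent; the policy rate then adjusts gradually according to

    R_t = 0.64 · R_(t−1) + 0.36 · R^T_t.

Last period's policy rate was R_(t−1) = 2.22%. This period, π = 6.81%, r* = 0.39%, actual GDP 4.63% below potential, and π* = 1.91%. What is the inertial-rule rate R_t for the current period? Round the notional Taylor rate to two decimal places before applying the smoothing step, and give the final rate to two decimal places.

3.23%

Output 4.63% below potential → gap = -4.63.
R^T_t = 0.39 + 6.81 + 0.5 × (6.81 − 1.91) + 1 × (-4.63)
   = 0.39 + 6.81 + 2.45 − 4.63 = 5.02
R_t = 0.64 × 2.22 + 0.36 × 5.02 = 1.4208 + 1.8072 = 3.23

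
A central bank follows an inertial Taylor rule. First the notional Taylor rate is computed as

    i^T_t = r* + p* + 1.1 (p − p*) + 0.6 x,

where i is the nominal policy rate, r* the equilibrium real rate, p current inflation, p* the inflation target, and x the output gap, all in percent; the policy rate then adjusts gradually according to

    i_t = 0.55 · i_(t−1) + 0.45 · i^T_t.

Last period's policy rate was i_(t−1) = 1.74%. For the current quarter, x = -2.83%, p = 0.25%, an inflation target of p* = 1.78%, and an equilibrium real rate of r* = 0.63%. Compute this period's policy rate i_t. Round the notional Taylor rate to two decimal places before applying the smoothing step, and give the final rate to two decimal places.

i^T_t = 0.63 + 1.78 + 1.1 × (0.25 − 1.78) + 0.6 × (-2.83)
   = 0.63 + 1.78 − 1.683 − 1.698 = -0.97
i_t = 0.55 × 1.74 + 0.45 × (-0.97) = 0.957 − 0.4365 = 0.52

0.52%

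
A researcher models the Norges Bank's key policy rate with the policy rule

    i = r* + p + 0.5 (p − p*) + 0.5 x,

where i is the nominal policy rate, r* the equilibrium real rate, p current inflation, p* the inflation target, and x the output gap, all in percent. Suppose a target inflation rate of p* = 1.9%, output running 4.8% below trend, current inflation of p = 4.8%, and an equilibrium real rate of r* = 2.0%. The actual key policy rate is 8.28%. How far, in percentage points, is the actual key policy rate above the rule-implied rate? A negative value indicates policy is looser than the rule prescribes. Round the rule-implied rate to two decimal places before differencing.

2.43 pp

Output 4.8% below potential → x = -4.8.
i = 2.0 + 4.8 + 0.5 × (4.8 − 1.9) + 0.5 × (-4.8)
   = 2.0 + 4.8 + 1.45 − 2.4 = 5.85
Deviation = 8.28 − 5.85 = 2.43 pp.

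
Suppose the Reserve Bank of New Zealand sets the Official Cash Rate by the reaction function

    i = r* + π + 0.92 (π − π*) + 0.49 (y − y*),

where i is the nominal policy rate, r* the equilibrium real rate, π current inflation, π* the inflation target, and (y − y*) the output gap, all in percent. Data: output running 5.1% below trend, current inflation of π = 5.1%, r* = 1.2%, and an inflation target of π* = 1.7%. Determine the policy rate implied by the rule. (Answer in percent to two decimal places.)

Output 5.1% below potential → (y − y*) = -5.1.
i = 1.2 + 5.1 + 0.92 × (5.1 − 1.7) + 0.49 × (-5.1)
   = 1.2 + 5.1 + 3.128 − 2.499 = 6.93

6.93%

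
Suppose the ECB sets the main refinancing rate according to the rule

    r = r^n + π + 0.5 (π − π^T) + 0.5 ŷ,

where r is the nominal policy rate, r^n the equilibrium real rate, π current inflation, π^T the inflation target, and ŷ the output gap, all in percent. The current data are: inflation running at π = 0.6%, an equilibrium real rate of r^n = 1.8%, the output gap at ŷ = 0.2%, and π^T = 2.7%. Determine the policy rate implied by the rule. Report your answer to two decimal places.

1.45%

r = 1.8 + 0.6 + 0.5 × (0.6 − 2.7) + 0.5 × 0.2
   = 1.8 + 0.6 − 1.05 + 0.1 = 1.45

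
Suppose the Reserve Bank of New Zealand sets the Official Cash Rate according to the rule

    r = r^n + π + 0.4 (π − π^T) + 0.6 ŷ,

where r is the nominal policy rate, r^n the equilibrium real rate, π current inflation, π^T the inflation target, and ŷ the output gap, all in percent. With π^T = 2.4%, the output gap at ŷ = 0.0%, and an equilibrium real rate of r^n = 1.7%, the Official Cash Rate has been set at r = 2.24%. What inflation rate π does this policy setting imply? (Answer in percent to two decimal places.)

Collecting π: r = r^n + (1 + 0.4) π − 0.4 π^T + 0.6 ŷ
1.4 π = 2.24 − 1.7 + 0.4 × 2.4 − 0.6 × 0.0 = 1.5
π = 1.5 / 1.4 = 1.07

1.07%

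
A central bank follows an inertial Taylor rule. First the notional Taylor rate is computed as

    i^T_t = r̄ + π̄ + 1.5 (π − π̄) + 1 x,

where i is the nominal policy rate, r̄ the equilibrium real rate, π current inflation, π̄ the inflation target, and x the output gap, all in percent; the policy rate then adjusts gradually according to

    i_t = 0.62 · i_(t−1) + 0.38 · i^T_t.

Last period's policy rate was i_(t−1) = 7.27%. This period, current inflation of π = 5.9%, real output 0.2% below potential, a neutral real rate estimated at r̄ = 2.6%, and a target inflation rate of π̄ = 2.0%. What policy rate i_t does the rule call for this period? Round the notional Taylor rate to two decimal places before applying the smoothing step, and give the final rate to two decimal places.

Output 0.2% below potential → x = -0.2.
i^T_t = 2.6 + 2.0 + 1.5 × (5.9 − 2.0) + 1 × (-0.2)
   = 2.6 + 2 + 5.85 − 0.2 = 10.25
i_t = 0.62 × 7.27 + 0.38 × 10.25 = 4.5074 + 3.895 = 8.40

8.40%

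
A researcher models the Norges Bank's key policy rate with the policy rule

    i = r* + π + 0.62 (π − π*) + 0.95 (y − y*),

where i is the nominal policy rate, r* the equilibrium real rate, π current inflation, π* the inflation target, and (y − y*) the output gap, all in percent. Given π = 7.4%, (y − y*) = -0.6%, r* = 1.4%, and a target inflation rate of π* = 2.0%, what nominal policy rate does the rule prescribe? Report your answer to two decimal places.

i = 1.4 + 7.4 + 0.62 × (7.4 − 2.0) + 0.95 × (-0.6)
   = 1.4 + 7.4 + 3.348 − 0.57 = 11.58

11.58%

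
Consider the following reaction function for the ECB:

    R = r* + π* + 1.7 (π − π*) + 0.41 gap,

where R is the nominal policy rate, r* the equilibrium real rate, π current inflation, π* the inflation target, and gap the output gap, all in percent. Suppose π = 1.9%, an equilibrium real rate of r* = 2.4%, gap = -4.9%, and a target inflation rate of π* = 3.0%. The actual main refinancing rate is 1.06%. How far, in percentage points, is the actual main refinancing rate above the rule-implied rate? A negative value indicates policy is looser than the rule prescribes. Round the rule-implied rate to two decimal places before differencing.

-0.46 pp

R = 2.4 + 3.0 + 1.7 × (1.9 − 3.0) + 0.41 × (-4.9)
   = 2.4 + 3 − 1.87 − 2.009 = 1.52
Deviation = 1.06 − 1.52 = -0.46 pp.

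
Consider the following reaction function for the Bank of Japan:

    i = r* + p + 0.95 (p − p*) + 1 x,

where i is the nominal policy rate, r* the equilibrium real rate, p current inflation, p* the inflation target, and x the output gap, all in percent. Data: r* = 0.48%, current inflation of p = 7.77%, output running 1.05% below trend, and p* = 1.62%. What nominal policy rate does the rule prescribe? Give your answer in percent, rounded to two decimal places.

Output 1.05% below potential → x = -1.05.
i = 0.48 + 7.77 + 0.95 × (7.77 − 1.62) + 1 × (-1.05)
   = 0.48 + 7.77 + 5.8425 − 1.05 = 13.04

13.04%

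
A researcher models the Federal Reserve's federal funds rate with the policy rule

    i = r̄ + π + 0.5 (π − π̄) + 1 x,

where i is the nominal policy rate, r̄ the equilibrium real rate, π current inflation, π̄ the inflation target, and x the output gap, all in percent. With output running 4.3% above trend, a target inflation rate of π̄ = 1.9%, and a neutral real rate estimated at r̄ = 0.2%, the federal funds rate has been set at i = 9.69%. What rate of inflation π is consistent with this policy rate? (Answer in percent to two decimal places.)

4.09%

Output 4.3% above potential → x = 4.3.
Collecting π: i = r̄ + (1 + 0.5) π − 0.5 π̄ + 1 x
1.5 π = 9.69 − 0.2 + 0.5 × 1.9 − 1 × 4.3 = 6.14
π = 6.14 / 1.5 = 4.09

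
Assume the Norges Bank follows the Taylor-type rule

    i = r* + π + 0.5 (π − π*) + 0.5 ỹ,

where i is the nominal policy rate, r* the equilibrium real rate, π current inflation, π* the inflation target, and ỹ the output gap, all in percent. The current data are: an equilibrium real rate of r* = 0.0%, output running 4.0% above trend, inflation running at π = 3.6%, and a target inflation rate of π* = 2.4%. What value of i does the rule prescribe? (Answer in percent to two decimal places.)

6.20%

Output 4.0% above potential → ỹ = 4.0.
i = 0.0 + 3.6 + 0.5 × (3.6 − 2.4) + 0.5 × 4.0
   = 0.0 + 3.6 + 0.6 + 2 = 6.20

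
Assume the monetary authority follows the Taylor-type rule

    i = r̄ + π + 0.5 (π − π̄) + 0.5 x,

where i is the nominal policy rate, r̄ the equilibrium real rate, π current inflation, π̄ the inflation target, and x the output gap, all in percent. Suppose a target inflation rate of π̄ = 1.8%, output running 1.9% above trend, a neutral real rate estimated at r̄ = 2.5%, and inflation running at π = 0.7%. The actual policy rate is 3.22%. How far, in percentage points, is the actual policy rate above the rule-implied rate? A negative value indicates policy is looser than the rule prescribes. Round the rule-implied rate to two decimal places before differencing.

-0.38 pp

Output 1.9% above potential → x = 1.9.
i = 2.5 + 0.7 + 0.5 × (0.7 − 1.8) + 0.5 × 1.9
   = 2.5 + 0.7 − 0.55 + 0.95 = 3.60
Deviation = 3.22 − 3.60 = -0.38 pp.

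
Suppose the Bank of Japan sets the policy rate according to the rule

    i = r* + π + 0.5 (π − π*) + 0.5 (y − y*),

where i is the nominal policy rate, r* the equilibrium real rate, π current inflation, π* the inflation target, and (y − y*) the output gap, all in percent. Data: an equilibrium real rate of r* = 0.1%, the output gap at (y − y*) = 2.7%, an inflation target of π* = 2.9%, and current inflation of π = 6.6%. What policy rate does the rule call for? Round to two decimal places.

i = 0.1 + 6.6 + 0.5 × (6.6 − 2.9) + 0.5 × 2.7
   = 0.1 + 6.6 + 1.85 + 1.35 = 9.90

9.90%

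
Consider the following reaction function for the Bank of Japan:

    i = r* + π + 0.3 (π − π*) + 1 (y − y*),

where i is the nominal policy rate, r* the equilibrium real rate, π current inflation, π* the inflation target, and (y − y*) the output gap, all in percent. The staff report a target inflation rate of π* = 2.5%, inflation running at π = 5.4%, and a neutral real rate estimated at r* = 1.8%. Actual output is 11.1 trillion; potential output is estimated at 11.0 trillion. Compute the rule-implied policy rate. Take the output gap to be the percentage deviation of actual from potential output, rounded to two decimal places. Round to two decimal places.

Output gap = 100 × (11.1 − 11.0) / 11.0 = 0.91%.
i = 1.80 + 5.40 + 0.3 × (5.40 − 2.50) + 1 × 0.91
   = 1.80 + 5.4 + 0.87 + 0.91 = 8.98

8.98%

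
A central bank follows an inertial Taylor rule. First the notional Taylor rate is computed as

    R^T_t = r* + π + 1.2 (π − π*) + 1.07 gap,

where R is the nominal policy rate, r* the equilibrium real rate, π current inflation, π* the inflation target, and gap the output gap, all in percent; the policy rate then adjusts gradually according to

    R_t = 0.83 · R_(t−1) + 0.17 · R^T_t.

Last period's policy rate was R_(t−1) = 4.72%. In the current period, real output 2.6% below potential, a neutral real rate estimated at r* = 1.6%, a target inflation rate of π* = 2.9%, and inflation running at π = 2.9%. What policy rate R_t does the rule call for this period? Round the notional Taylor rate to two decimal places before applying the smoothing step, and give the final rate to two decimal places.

4.21%

Output 2.6% below potential → gap = -2.6.
R^T_t = 1.6 + 2.9 + 1.2 × (2.9 − 2.9) + 1.07 × (-2.6)
   = 1.6 + 2.9 + 0 − 2.782 = 1.72
R_t = 0.83 × 4.72 + 0.17 × 1.72 = 3.9176 + 0.2924 = 4.21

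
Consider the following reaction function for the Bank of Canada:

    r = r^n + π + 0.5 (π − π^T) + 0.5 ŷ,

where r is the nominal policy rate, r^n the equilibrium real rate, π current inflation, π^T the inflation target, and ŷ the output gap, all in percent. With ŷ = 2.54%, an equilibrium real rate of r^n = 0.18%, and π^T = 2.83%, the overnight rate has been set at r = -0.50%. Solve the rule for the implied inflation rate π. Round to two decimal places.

Collecting π: r = r^n + (1 + 0.5) π − 0.5 π^T + 0.5 ŷ
1.5 π = -0.50 − 0.18 + 0.5 × 2.83 − 0.5 × 2.54 = -0.535
π = -0.535 / 1.5 = -0.36

-0.36%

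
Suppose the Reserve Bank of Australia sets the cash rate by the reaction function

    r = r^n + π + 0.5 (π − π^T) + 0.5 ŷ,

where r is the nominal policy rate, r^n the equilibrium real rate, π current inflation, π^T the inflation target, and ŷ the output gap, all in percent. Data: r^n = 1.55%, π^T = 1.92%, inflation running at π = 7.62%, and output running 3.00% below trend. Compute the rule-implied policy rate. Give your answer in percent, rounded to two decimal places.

10.52%

Output 3.00% below potential → ŷ = -3.00.
r = 1.55 + 7.62 + 0.5 × (7.62 − 1.92) + 0.5 × (-3.00)
   = 1.55 + 7.62 + 2.85 − 1.5 = 10.52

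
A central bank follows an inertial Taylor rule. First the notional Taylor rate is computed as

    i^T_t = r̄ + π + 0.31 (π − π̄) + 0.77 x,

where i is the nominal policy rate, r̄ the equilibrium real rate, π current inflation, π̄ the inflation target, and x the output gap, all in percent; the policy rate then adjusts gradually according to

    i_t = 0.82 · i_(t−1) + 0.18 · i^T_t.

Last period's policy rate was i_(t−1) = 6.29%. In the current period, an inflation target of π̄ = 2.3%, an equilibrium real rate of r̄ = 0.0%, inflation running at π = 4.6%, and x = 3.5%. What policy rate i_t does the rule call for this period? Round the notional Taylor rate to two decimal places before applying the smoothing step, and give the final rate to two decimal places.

i^T_t = 0.0 + 4.6 + 0.31 × (4.6 − 2.3) + 0.77 × 3.5
   = 0.0 + 4.6 + 0.713 + 2.695 = 8.01
i_t = 0.82 × 6.29 + 0.18 × 8.01 = 5.1578 + 1.4418 = 6.60

6.60%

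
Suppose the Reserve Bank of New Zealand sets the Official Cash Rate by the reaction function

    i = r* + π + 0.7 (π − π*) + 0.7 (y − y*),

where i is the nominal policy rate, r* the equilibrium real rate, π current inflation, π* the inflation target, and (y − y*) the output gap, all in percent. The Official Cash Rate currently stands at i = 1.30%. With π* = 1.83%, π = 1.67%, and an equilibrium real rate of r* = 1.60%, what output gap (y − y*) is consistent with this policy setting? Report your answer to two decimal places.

-2.65%

0.7 (y − y*) = 1.30 − 1.60 − 1.67 − 0.7 × (1.67 − 1.83) = -1.858
(y − y*) = -1.858 / 0.7 = -2.65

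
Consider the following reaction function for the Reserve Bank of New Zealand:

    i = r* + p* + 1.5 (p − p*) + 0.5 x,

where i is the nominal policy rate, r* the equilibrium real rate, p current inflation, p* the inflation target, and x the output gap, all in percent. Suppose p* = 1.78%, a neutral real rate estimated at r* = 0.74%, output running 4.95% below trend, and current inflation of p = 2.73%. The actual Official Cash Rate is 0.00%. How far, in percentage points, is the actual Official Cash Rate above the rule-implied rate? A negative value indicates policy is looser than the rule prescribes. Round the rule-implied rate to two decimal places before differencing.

Output 4.95% below potential → x = -4.95.
i = 0.74 + 1.78 + 1.5 × (2.73 − 1.78) + 0.5 × (-4.95)
   = 0.74 + 1.78 + 1.425 − 2.475 = 1.47
Deviation = 0.00 − 1.47 = -1.47 pp.

-1.47 pp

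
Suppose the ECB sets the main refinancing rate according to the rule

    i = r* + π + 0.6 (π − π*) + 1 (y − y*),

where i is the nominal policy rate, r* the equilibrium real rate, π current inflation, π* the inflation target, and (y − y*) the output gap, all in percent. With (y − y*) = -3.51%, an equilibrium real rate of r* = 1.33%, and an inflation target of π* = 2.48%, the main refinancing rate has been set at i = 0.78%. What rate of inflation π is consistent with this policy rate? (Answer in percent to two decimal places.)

2.78%

Collecting π: i = r* + (1 + 0.6) π − 0.6 π* + 1 (y − y*)
1.6 π = 0.78 − 1.33 + 0.6 × 2.48 − 1 × (-3.51) = 4.448
π = 4.448 / 1.6 = 2.78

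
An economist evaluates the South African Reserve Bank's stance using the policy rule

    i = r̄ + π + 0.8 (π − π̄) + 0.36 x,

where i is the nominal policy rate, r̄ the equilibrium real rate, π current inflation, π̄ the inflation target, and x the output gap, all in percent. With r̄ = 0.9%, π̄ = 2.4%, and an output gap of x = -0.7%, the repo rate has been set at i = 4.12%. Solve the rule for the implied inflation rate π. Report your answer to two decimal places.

Collecting π: i = r̄ + (1 + 0.8) π − 0.8 π̄ + 0.36 x
1.8 π = 4.12 − 0.9 + 0.8 × 2.4 − 0.36 × (-0.7) = 5.392
π = 5.392 / 1.8 = 3.00

3.00%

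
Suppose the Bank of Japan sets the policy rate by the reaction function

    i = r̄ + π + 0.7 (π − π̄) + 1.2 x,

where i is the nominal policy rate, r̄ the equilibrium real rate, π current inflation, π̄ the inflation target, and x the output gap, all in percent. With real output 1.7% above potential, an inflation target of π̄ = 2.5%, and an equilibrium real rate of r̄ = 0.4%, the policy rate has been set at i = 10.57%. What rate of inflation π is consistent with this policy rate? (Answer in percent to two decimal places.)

5.81%

Output 1.7% above potential → x = 1.7.
Collecting π: i = r̄ + (1 + 0.7) π − 0.7 π̄ + 1.2 x
1.7 π = 10.57 − 0.4 + 0.7 × 2.5 − 1.2 × 1.7 = 9.88
π = 9.88 / 1.7 = 5.81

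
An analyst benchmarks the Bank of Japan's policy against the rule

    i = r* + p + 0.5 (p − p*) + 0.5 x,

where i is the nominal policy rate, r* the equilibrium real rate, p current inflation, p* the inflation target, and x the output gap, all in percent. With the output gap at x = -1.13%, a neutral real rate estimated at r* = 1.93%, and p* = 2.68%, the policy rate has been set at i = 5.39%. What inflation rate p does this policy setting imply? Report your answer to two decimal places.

Collecting p: i = r* + (1 + 0.5) p − 0.5 p* + 0.5 x
1.5 p = 5.39 − 1.93 + 0.5 × 2.68 − 0.5 × (-1.13) = 5.365
p = 5.365 / 1.5 = 3.58

3.58%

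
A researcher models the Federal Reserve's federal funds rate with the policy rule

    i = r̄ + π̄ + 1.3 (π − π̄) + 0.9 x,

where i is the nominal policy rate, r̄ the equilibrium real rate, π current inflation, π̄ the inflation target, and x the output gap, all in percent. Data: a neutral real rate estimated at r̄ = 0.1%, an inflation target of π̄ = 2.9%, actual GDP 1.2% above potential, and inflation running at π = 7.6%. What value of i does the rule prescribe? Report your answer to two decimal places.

10.19%

Output 1.2% above potential → x = 1.2.
i = 0.1 + 2.9 + 1.3 × (7.6 − 2.9) + 0.9 × 1.2
   = 0.1 + 2.9 + 6.11 + 1.08 = 10.19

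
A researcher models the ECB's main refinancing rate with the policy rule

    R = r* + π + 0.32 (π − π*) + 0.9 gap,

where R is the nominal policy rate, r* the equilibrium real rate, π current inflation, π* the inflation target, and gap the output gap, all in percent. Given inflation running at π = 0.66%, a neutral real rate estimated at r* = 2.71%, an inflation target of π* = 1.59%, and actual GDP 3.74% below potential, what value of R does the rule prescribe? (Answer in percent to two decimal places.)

Output 3.74% below potential → gap = -3.74.
R = 2.71 + 0.66 + 0.32 × (0.66 − 1.59) + 0.9 × (-3.74)
   = 2.71 + 0.66 − 0.2976 − 3.366 = -0.29

-0.29%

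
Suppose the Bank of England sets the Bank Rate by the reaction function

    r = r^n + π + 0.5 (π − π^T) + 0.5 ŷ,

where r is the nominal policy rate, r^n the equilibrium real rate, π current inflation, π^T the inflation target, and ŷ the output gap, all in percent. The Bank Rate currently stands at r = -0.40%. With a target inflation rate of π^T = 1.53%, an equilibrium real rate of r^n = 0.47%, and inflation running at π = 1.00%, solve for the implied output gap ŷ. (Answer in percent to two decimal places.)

0.5 ŷ = -0.40 − 0.47 − 1.00 − 0.5 × (1.00 − 1.53) = -1.605
ŷ = -1.605 / 0.5 = -3.21

-3.21%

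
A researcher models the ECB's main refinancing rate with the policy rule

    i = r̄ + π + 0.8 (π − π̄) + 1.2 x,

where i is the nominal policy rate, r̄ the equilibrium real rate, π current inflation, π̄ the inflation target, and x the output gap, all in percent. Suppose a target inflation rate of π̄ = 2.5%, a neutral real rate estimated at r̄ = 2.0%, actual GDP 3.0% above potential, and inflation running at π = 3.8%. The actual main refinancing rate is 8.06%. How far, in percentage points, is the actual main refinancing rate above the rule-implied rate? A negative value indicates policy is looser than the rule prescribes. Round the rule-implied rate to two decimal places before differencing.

-2.38 pp

Output 3.0% above potential → x = 3.0.
i = 2.0 + 3.8 + 0.8 × (3.8 − 2.5) + 1.2 × 3.0
   = 2.0 + 3.8 + 1.04 + 3.6 = 10.44
Deviation = 8.06 − 10.44 = -2.38 pp.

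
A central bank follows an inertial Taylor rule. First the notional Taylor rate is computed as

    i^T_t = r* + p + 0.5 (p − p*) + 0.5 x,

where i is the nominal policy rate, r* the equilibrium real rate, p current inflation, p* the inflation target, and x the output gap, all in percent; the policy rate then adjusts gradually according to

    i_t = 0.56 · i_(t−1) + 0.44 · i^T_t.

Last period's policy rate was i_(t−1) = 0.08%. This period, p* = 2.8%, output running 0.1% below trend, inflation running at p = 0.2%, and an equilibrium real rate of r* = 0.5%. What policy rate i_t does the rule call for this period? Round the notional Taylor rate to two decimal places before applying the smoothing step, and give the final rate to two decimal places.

Output 0.1% below potential → x = -0.1.
i^T_t = 0.5 + 0.2 + 0.5 × (0.2 − 2.8) + 0.5 × (-0.1)
   = 0.5 + 0.2 − 1.3 − 0.05 = -0.65
i_t = 0.56 × 0.08 + 0.44 × (-0.65) = 0.0448 − 0.286 = -0.24

-0.24%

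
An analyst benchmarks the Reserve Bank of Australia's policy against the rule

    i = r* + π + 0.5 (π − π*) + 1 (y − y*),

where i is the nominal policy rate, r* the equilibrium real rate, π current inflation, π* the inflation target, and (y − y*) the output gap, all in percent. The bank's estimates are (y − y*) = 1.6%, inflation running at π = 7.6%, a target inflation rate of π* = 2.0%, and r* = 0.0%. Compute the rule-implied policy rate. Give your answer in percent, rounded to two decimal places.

i = 0.0 + 7.6 + 0.5 × (7.6 − 2.0) + 1 × 1.6
   = 0.0 + 7.6 + 2.8 + 1.6 = 12.00

12.00%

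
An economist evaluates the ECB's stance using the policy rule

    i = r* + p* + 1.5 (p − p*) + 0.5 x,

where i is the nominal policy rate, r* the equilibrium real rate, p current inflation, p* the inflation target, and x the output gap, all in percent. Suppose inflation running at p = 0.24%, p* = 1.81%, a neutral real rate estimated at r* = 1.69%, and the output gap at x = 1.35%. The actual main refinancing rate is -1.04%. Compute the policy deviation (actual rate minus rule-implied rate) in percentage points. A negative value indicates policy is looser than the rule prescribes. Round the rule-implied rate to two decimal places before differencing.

-2.86 pp

i = 1.69 + 1.81 + 1.5 × (0.24 − 1.81) + 0.5 × 1.35
   = 1.69 + 1.81 − 2.355 + 0.675 = 1.82
Deviation = -1.04 − 1.82 = -2.86 pp.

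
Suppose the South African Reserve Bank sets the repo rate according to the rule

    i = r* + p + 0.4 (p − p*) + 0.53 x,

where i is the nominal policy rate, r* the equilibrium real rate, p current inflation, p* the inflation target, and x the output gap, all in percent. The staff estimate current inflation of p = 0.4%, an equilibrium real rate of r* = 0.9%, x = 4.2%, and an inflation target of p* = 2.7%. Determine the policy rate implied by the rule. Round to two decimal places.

i = 0.9 + 0.4 + 0.4 × (0.4 − 2.7) + 0.53 × 4.2
   = 0.9 + 0.4 − 0.92 + 2.226 = 2.61

2.61%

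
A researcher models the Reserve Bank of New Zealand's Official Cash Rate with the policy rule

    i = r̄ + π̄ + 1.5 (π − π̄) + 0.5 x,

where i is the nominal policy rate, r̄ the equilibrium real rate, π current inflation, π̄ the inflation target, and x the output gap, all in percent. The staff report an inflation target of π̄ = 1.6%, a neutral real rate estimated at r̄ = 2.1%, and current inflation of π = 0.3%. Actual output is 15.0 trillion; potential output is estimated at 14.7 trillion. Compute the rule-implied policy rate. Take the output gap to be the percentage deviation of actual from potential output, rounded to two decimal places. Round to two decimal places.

Output gap = 100 × (15.0 − 14.7) / 14.7 = 2.04%.
i = 2.10 + 1.60 + 1.5 × (0.30 − 1.60) + 0.5 × 2.04
   = 2.10 + 1.6 − 1.95 + 1.02 = 2.77

2.77%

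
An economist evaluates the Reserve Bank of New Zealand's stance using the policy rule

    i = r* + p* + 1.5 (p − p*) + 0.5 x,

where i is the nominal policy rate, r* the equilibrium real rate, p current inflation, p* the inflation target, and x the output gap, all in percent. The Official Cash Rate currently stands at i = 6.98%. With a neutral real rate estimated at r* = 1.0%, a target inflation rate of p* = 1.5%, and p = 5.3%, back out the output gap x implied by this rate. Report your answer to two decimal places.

0.5 x = 6.98 − 1.0 − 1.5 − 1.5 × (5.3 − 1.5) = -1.22
x = -1.22 / 0.5 = -2.44

-2.44%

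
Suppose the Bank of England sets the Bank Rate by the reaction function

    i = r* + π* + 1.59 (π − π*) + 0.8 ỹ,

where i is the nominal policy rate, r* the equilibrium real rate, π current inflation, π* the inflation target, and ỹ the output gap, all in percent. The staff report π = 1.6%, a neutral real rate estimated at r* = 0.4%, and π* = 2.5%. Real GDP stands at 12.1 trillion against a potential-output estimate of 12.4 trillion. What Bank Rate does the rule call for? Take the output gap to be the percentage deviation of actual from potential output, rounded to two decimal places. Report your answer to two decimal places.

-0.47%

Output gap = 100 × (12.1 − 12.4) / 12.4 = -2.42%.
i = 0.40 + 2.50 + 1.59 × (1.60 − 2.50) + 0.8 × (-2.42)
   = 0.40 + 2.5 − 1.431 − 1.936 = -0.47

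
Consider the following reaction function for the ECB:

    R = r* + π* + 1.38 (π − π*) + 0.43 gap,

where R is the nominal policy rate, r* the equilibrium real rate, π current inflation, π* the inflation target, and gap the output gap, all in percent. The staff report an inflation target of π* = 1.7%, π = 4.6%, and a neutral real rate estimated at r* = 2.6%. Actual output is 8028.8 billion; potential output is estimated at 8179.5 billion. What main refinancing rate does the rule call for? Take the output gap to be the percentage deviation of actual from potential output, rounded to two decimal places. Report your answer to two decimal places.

Output gap = 100 × (8028.8 − 8179.5) / 8179.5 = -1.84%.
R = 2.60 + 1.70 + 1.38 × (4.60 − 1.70) + 0.43 × (-1.84)
   = 2.60 + 1.7 + 4.002 − 0.7912 = 7.51

7.51%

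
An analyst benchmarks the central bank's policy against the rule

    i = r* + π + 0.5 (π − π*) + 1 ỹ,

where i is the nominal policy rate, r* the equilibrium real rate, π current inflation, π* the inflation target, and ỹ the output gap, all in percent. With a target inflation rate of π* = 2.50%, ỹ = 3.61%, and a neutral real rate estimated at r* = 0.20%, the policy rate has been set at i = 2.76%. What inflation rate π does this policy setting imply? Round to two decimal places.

0.13%

Collecting π: i = r* + (1 + 0.5) π − 0.5 π* + 1 ỹ
1.5 π = 2.76 − 0.20 + 0.5 × 2.50 − 1 × 3.61 = 0.2
π = 0.2 / 1.5 = 0.13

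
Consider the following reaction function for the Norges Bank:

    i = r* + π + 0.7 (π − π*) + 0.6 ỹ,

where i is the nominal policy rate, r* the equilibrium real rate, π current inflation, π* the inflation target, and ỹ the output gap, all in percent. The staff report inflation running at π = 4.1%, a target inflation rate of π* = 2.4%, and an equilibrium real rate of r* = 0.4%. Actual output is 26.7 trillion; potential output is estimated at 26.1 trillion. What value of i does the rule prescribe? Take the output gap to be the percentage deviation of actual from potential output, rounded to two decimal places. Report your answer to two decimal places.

7.07%

Output gap = 100 × (26.7 − 26.1) / 26.1 = 2.30%.
i = 0.40 + 4.10 + 0.7 × (4.10 − 2.40) + 0.6 × 2.30
   = 0.40 + 4.1 + 1.19 + 1.38 = 7.07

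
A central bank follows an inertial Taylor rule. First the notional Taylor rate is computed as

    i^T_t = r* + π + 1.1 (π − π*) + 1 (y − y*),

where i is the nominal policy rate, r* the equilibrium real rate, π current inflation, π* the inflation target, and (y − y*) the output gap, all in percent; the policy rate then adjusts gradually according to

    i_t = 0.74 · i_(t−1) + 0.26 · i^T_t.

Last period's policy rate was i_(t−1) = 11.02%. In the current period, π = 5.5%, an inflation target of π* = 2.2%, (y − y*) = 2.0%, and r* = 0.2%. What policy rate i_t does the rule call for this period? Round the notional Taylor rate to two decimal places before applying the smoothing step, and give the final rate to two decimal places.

i^T_t = 0.2 + 5.5 + 1.1 × (5.5 − 2.2) + 1 × 2.0
   = 0.2 + 5.5 + 3.63 + 2 = 11.33
i_t = 0.74 × 11.02 + 0.26 × 11.33 = 8.1548 + 2.9458 = 11.10

11.10%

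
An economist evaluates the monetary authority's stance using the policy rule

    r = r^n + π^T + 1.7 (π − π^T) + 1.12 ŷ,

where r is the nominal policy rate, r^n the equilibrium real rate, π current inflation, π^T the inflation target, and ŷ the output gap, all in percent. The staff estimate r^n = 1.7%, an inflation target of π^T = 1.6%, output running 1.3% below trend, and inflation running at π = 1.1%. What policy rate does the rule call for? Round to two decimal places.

0.99%

Output 1.3% below potential → ŷ = -1.3.
r = 1.7 + 1.6 + 1.7 × (1.1 − 1.6) + 1.12 × (-1.3)
   = 1.7 + 1.6 − 0.85 − 1.456 = 0.99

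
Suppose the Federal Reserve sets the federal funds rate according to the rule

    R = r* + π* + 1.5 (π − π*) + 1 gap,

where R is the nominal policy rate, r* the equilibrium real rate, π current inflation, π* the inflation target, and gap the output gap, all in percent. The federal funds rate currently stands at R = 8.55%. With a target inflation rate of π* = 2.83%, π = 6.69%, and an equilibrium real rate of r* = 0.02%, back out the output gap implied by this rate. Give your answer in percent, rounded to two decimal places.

1 gap = 8.55 − 0.02 − 2.83 − 1.5 × (6.69 − 2.83) = -0.09
gap = -0.09 / 1 = -0.09

-0.09%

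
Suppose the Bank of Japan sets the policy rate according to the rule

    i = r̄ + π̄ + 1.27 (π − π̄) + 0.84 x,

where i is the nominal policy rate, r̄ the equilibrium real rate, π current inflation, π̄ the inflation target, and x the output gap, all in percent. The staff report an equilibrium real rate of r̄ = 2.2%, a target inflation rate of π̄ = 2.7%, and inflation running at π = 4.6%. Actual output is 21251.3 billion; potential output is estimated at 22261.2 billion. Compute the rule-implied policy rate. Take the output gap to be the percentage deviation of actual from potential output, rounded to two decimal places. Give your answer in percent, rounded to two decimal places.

3.50%

Output gap = 100 × (21251.3 − 22261.2) / 22261.2 = -4.54%.
i = 2.20 + 2.70 + 1.27 × (4.60 − 2.70) + 0.84 × (-4.54)
   = 2.20 + 2.7 + 2.413 − 3.8136 = 3.50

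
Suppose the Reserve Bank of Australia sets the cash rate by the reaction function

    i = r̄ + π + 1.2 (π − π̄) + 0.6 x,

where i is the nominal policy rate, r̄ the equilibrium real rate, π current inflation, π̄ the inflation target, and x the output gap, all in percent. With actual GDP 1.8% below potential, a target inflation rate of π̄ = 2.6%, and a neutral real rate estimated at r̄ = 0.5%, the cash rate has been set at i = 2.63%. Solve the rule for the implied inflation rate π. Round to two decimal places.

2.88%

Output 1.8% below potential → x = -1.8.
Collecting π: i = r̄ + (1 + 1.2) π − 1.2 π̄ + 0.6 x
2.2 π = 2.63 − 0.5 + 1.2 × 2.6 − 0.6 × (-1.8) = 6.33
π = 6.33 / 2.2 = 2.88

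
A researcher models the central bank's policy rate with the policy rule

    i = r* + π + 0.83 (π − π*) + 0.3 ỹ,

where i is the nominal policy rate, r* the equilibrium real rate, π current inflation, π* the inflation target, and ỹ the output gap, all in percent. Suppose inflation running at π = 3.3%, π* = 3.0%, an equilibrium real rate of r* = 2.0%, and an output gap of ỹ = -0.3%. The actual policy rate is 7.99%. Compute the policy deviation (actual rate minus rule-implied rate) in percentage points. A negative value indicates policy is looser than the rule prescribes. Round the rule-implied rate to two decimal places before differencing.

i = 2.0 + 3.3 + 0.83 × (3.3 − 3.0) + 0.3 × (-0.3)
   = 2.0 + 3.3 + 0.249 − 0.09 = 5.46
Deviation = 7.99 − 5.46 = 2.53 pp.

2.53 pp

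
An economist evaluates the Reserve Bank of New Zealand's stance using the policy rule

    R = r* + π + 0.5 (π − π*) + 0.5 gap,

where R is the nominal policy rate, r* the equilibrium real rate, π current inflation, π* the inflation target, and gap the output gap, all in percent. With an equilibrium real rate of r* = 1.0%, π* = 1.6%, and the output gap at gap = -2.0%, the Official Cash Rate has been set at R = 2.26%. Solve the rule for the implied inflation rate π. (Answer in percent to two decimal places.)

Collecting π: R = r* + (1 + 0.5) π − 0.5 π* + 0.5 gap
1.5 π = 2.26 − 1.0 + 0.5 × 1.6 − 0.5 × (-2.0) = 3.06
π = 3.06 / 1.5 = 2.04

2.04%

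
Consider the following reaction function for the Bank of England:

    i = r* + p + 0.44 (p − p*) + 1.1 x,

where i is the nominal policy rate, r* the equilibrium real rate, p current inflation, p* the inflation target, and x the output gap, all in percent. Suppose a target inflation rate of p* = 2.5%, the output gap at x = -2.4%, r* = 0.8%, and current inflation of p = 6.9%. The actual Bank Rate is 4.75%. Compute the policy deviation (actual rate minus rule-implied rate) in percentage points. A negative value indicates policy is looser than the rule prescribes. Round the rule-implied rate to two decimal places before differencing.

-2.25 pp

i = 0.8 + 6.9 + 0.44 × (6.9 − 2.5) + 1.1 × (-2.4)
   = 0.8 + 6.9 + 1.936 − 2.64 = 7.00
Deviation = 4.75 − 7.00 = -2.25 pp.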